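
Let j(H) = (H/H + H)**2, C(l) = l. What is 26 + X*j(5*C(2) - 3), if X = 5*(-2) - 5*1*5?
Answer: -2214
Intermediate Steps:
X = -35 (X = -10 - 5*5 = -10 - 25 = -35)
j(H) = (1 + H)**2
26 + X*j(5*C(2) - 3) = 26 - 35*(1 + (5*2 - 3))**2 = 26 - 35*(1 + (10 - 3))**2 = 26 - 35*(1 + 7)**2 = 26 - 35*8**2 = 26 - 35*64 = 26 - 2240 = -2214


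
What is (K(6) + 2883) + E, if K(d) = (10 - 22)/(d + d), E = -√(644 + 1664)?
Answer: 2882 - 2*√577 ≈ 2834.0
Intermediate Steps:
E = -2*√577 (E = -√2308 = -2*√577 ≈ -48.042)
K(d) = -6/d (K(d) = -12*1/(2*d) = -6/d)
(K(6) + 2883) + E = (-6/6 + 2883) - 2*√577 = (-6*⅙ + 2883) - 2*√577 = (-1 + 2883) - 2*√577 = 2882 - 2*√577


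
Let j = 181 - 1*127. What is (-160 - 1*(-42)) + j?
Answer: -64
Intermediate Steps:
j = 54 (j = 181 - 127 = 54)
(-160 - 1*(-42)) + j = (-160 - 1*(-42)) + 54 = (-160 + 42) + 54 = -118 + 54 = -64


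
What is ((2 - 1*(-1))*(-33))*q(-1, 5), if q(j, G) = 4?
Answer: -396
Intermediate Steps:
((2 - 1*(-1))*(-33))*q(-1, 5) = ((2 - 1*(-1))*(-33))*4 = ((2 + 1)*(-33))*4 = (3*(-33))*4 = -99*4 = -396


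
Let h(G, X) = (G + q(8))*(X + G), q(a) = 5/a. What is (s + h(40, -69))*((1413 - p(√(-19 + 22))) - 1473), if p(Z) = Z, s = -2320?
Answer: 419775/2 + 27985*√3/8 ≈ 2.1595e+5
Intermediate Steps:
h(G, X) = (5/8 + G)*(G + X) (h(G, X) = (G + 5/8)*(X + G) = (G + 5*(⅛))*(G + X) = (G + 5/8)*(G + X) = (5/8 + G)*(G + X))
(s + h(40, -69))*((1413 - p(√(-19 + 22))) - 1473) = (-2320 + (40² + (5/8)*40 + (5/8)*(-69) + 40*(-69)))*((1413 - √(-19 + 22)) - 1473) = (-2320 + (1600 + 25 - 345/8 - 2760))*((1413 - √3) - 1473) = (-2320 - 9425/8)*(-60 - √3) = -27985*(-60 - √3)/8 = 419775/2 + 27985*√3/8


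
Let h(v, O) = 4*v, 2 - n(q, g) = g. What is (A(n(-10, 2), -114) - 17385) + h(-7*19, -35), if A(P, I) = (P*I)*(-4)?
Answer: -17917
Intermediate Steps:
n(q, g) = 2 - g
A(P, I) = -4*I*P (A(P, I) = (I*P)*(-4) = -4*I*P)
(A(n(-10, 2), -114) - 17385) + h(-7*19, -35) = (-4*(-114)*(2 - 1*2) - 17385) + 4*(-7*19) = (-4*(-114)*(2 - 2) - 17385) + 4*(-133) = (-4*(-114)*0 - 17385) - 532 = (0 - 17385) - 532 = -17385 - 532 = -17917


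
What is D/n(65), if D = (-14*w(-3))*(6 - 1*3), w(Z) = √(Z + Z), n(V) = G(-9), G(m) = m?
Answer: 14*I*√6/3 ≈ 11.431*I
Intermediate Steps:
n(V) = -9
w(Z) = √2*√Z (w(Z) = √(2*Z) = √2*√Z)
D = -42*I*√6 (D = (-14*√2*√(-3))*(6 - 1*3) = (-14*√2*I*√3)*(6 - 3) = -14*I*√6*3 = -42*I*√6 ≈ -102.88*I)
D/n(65) = -42*I*√6/(-9) = -42*I*√6*(-⅑) = 14*I*√6/3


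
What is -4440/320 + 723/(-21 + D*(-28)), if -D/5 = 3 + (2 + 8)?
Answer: -193905/14392 ≈ -13.473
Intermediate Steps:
D = -65 (D = -5*(3 + (2 + 8)) = -5*(3 + 10) = -5*13 = -65)
-4440/320 + 723/(-21 + D*(-28)) = -4440/320 + 723/(-21 - 65*(-28)) = -4440*1/320 + 723/(-21 + 1820) = -111/8 + 723/1799 = -193905/14392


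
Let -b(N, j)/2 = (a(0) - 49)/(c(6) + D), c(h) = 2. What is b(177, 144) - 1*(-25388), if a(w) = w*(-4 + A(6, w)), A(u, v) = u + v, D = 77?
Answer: 2005750/79 ≈ 25389.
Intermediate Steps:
a(w) = w*(2 + w) (a(w) = w*(-4 + (6 + w)) = w*(2 + w))
b(N, j) = 98/79 (b(N, j) = -2*(0*(2 + 0) - 49)/(2 + 77) = -2*(0*2 - 49)/79 = -2*(0 - 49)/79 = -(-98)/79 = -2*(-49/79) = 98/79)
b(177, 144) - 1*(-25388) = 98/79 - 1*(-25388) = 98/79 + 25388 = 2005750/79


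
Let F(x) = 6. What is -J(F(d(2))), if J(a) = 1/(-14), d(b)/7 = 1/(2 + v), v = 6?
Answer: 1/14 ≈ 0.071429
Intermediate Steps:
d(b) = 7/8 (d(b) = 7/(2 + 6) = 7/8)
J(a) = -1/14
-J(F(d(2))) = -1*(-1/14) = 1/14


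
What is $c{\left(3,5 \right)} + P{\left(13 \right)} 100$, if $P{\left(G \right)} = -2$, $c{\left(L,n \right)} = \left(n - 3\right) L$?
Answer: $-194$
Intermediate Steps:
$c{\left(L,n \right)} = L \left(-3 + n\right)$ ($c{\left(L,n \right)} = \left(-3 + n\right) L = L \left(-3 + n\right)$)
$c{\left(3,5 \right)} + P{\left(13 \right)} 100 = 3 \left(-3 + 5\right) - 200 = 3 \cdot 2 - 200 = 6 - 200 = -194$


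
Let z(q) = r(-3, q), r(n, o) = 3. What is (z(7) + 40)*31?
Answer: 1333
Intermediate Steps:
z(q) = 3
(z(7) + 40)*31 = (3 + 40)*31 = 43*31 = 1333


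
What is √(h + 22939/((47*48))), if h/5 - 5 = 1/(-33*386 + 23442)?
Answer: √34769732286/31443 ≈ 5.9303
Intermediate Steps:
h = 267605/10704 (h = 25 + 5/(-33*386 + 23442) = 25 + 5/(-12738 + 23442) = 25 + 5/10704 = 267605/10704 ≈ 25.000)
√(h + 22939/((47*48))) = √(267605/10704 + 22939/((47*48))) = √(267605/10704 + 22939/2256) = √(1105802/31443) = √34769732286/31443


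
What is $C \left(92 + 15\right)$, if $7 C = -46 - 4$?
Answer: $- \frac{5350}{7} \approx -764.29$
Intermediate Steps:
$C = - \frac{50}{7}$ ($C = \frac{-46 - 4}{7} = \frac{1}{7} \left(-50\right) = - \frac{50}{7} \approx -7.1429$)
$C \left(92 + 15\right) = - \frac{50 \left(92 + 15\right)}{7} = \left(- \frac{50}{7}\right) 107 = - \frac{5350}{7}$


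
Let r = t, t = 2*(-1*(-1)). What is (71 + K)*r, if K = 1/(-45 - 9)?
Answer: 3833/27 ≈ 141.96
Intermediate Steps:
t = 2 (t = 2*1 = 2)
r = 2
K = -1/54 (K = 1/(-54) = -1/54 ≈ -0.018519)
(71 + K)*r = (71 - 1/54)*2 = (3833/54)*2 = 3833/27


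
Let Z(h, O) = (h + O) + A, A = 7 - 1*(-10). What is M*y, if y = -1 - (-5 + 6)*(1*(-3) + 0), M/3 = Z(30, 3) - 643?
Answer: -3558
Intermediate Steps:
A = 17 (A = 7 + 10 = 17)
Z(h, O) = 17 + O + h (Z(h, O) = (h + O) + 17 = (O + h) + 17 = 17 + O + h)
M = -1779 (M = 3*((17 + 3 + 30) - 643) = 3*(50 - 643) = 3*(-593) = -1779)
y = 2 (y = -1 - (-3 + 0) = -1 - (-3) = -1 - 1*(-3) = -1 + 3 = 2)
M*y = -1779*2 = -3558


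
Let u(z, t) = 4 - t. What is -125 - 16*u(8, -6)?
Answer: -285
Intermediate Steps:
-125 - 16*u(8, -6) = -125 - 16*(4 - 1*(-6)) = -125 - 16*(4 + 6) = -125 - 16*10 = -125 - 160 = -285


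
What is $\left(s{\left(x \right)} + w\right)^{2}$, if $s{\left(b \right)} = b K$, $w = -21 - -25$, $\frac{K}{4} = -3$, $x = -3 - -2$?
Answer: $256$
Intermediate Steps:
$x = -1$ ($x = -3 + 2 = -1$)
$K = -12$ ($K = 4 \left(-3\right) = -12$)
$w = 4$ ($w = -21 + 25 = 4$)
$s{\left(b \right)} = - 12 b$ ($s{\left(b \right)} = b \left(-12\right) = - 12 b$)
$\left(s{\left(x \right)} + w\right)^{2} = \left(\left(-12\right) \left(-1\right) + 4\right)^{2} = \left(12 + 4\right)^{2} = 16^{2} = 256$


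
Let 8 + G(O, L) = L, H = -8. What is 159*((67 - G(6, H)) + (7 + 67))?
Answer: 24963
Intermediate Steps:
G(O, L) = -8 + L
159*((67 - G(6, H)) + (7 + 67)) = 159*((67 - (-8 - 8)) + (7 + 67)) = 159*((67 - 1*(-16)) + 74) = 159*((67 + 16) + 74) = 159*(83 + 74) = 159*157 = 24963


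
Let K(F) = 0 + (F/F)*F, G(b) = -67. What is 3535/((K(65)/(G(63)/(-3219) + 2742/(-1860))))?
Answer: -1025371291/12972570 ≈ -79.042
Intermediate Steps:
K(F) = F (K(F) = 0 + 1*F = 0 + F = F)
3535/((K(65)/(G(63)/(-3219) + 2742/(-1860)))) = 3535/((65/(-67/(-3219) + 2742/(-1860)))) = 3535/((65/(-67*(-1/3219) + 2742*(-1/1860)))) = 3535/((65/(67/3219 - 457/310))) = 3535/((65/(-1450313/997890))) = 3535/((65*(-997890/1450313))) = 3535/(-64862850/1450313) = 3535*(-1450313/64862850) = -1025371291/12972570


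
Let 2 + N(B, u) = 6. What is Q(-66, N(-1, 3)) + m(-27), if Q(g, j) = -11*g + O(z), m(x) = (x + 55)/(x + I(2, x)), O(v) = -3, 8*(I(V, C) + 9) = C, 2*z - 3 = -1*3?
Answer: 32503/45 ≈ 722.29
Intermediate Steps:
z = 0 (z = 3/2 + (-1*3)/2 = 3/2 + (½)*(-3) = 3/2 - 3/2 = 0)
I(V, C) = -9 + C/8
m(x) = (55 + x)/(-9 + 9*x/8) (m(x) = (x + 55)/(x + (-9 + x/8)) = (55 + x)/(-9 + 9*x/8))
N(B, u) = 4 (N(B, u) = -2 + 6 = 4)
Q(g, j) = -3 - 11*g (Q(g, j) = -11*g - 3 = -3 - 11*g)
Q(-66, N(-1, 3)) + m(-27) = (-3 - 11*(-66)) + 8*(55 - 27)/(9*(-8 - 27)) = (-3 + 726) + (8/9)*28/(-35) = 723 + (8/9)*(-1/35)*28 = 723 - 32/45 = 32503/45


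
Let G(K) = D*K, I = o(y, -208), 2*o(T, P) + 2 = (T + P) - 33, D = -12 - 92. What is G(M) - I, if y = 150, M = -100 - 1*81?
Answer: 37741/2 ≈ 18871.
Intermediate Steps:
M = -181 (M = -100 - 81 = -181)
D = -104
o(T, P) = -35/2 + P/2 + T/2 (o(T, P) = -1 + ((T + P) - 33)/2 = -1 + ((P + T) - 33)/2 = -1 + (-33 + P + T)/2 = -1 + (-33/2 + P/2 + T/2) = -35/2 + P/2 + T/2)
I = -93/2 (I = -35/2 + (½)*(-208) + (½)*150 = -35/2 - 104 + 75 = -93/2 ≈ -46.500)
G(K) = -104*K
G(M) - I = -104*(-181) - 1*(-93/2) = 18824 + 93/2 = 37741/2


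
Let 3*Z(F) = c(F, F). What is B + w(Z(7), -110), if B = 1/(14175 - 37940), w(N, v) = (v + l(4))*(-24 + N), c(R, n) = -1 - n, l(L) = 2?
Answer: 68443199/23765 ≈ 2880.0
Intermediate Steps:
Z(F) = -1/3 - F/3 (Z(F) = (-1 - F)/3 = -1/3 - F/3)
w(N, v) = (-24 + N)*(2 + v) (w(N, v) = (v + 2)*(-24 + N) = (2 + v)*(-24 + N) = (-24 + N)*(2 + v))
B = -1/23765 (B = 1/(-23765) = -1/23765 ≈ -4.2079e-5)
B + w(Z(7), -110) = -1/23765 + (-48 - 24*(-110) + 2*(-1/3 - 1/3*7) + (-1/3 - 1/3*7)*(-110)) = -1/23765 + (-48 + 2640 + 2*(-1/3 - 7/3) + (-1/3 - 7/3)*(-110)) = -1/23765 + (-48 + 2640 + 2*(-8/3) - 8/3*(-110)) = -1/23765 + (-48 + 2640 - 16/3 + 880/3) = -1/23765 + 2880 = 68443199/23765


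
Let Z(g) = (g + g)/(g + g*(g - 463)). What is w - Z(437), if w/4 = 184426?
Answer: 18442602/25 ≈ 7.3770e+5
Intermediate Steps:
w = 737704 (w = 4*184426 = 737704)
Z(g) = 2*g/(g + g*(-463 + g)) (Z(g) = (2*g)/(g + g*(-463 + g)) = 2*g/(g + g*(-463 + g)))
w - Z(437) = 737704 - 2/(-462 + 437) = 737704 - 2/(-25) = 737704 - 2*(-1)/25 = 737704 - 1*(-2/25) = 737704 + 2/25 = 18442602/25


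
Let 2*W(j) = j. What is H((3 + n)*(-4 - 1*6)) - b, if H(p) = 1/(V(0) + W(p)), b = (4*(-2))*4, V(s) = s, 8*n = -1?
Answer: 3672/115 ≈ 31.930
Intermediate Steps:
n = -1/8 (n = (1/8)*(-1) = -1/8 ≈ -0.12500)
W(j) = j/2
b = -32 (b = -8*4 = -32)
H(p) = 2/p (H(p) = 1/(0 + p/2) = 1/(p/2) = 2/p)
H((3 + n)*(-4 - 1*6)) - b = 2/(((3 - 1/8)*(-4 - 1*6))) - 1*(-32) = 2/((23*(-4 - 6)/8)) + 32 = 2/(((23/8)*(-10))) + 32 = 2/(-115/4) + 32 = 2*(-4/115) + 32 = -8/115 + 32 = 3672/115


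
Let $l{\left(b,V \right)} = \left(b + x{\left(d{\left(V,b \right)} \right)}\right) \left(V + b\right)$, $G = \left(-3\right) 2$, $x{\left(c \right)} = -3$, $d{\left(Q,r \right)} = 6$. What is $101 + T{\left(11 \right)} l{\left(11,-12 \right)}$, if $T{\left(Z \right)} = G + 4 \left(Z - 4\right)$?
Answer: $-75$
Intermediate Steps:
$G = -6$
$l{\left(b,V \right)} = \left(-3 + b\right) \left(V + b\right)$ ($l{\left(b,V \right)} = \left(b - 3\right) \left(V + b\right) = \left(-3 + b\right) \left(V + b\right)$)
$T{\left(Z \right)} = -22 + 4 Z$ ($T{\left(Z \right)} = -6 + 4 \left(Z - 4\right) = -6 + 4 \left(-4 + Z\right) = -6 + \left(-16 + 4 Z\right) = -22 + 4 Z$)
$101 + T{\left(11 \right)} l{\left(11,-12 \right)} = 101 + \left(-22 + 4 \cdot 11\right) \left(11^{2} - -36 - 33 - 132\right) = 101 + \left(-22 + 44\right) \left(121 + 36 - 33 - 132\right) = 101 + 22 \left(-8\right) = 101 - 176 = -75$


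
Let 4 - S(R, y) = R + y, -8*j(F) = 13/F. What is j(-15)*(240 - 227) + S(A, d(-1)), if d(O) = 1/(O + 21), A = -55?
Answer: 7243/120 ≈ 60.358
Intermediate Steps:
d(O) = 1/(21 + O)
j(F) = -13/(8*F)
S(R, y) = 4 - R - y (S(R, y) = 4 - (R + y) = 4 + (-R - y) = 4 - R - y)
j(-15)*(240 - 227) + S(A, d(-1)) = (-13/8/(-15))*(240 - 227) + (4 - 1*(-55) - 1/(21 - 1)) = -13/8*(-1/15)*13 + (4 + 55 - 1/20) = (13/120)*13 + (4 + 55 - 1*1/20) = 169/120 + (4 + 55 - 1/20) = 169/120 + 1179/20 = 7243/120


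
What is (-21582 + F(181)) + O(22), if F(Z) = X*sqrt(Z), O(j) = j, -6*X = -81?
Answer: -21560 + 27*sqrt(181)/2 ≈ -21378.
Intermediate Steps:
X = 27/2 (X = -1/6*(-81) = 27/2 ≈ 13.500)
F(Z) = 27*sqrt(Z)/2
(-21582 + F(181)) + O(22) = (-21582 + 27*sqrt(181)/2) + 22 = -21560 + 27*sqrt(181)/2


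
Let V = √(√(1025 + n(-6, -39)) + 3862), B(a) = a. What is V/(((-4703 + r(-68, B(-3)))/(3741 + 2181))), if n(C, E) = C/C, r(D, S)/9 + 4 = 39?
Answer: -2961*√(3862 + 3*√114)/2194 ≈ -84.217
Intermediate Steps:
r(D, S) = 315 (r(D, S) = -36 + 9*39 = -36 + 351 = 315)
n(C, E) = 1
V = √(3862 + 3*√114) (V = √(√(1025 + 1) + 3862) = √(√1026 + 3862) = √(3*√114 + 3862) = √(3862 + 3*√114) ≈ 62.402)
V/(((-4703 + r(-68, B(-3)))/(3741 + 2181))) = √(3862 + 3*√114)/(((-4703 + 315)/(3741 + 2181))) = √(3862 + 3*√114)/((-4388/5922)) = √(3862 + 3*√114)/((-4388*1/5922)) = √(3862 + 3*√114)/(-2194/2961) = √(3862 + 3*√114)*(-2961/2194) = -2961*√(3862 + 3*√114)/2194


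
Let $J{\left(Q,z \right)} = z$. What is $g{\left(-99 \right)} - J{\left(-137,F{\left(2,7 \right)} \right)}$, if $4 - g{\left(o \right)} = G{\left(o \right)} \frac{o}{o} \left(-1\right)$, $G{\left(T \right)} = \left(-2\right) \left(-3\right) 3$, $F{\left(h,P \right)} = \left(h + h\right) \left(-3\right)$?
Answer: $34$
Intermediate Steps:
$F{\left(h,P \right)} = - 6 h$ ($F{\left(h,P \right)} = 2 h \left(-3\right) = - 6 h$)
$G{\left(T \right)} = 18$ ($G{\left(T \right)} = 6 \cdot 3 = 18$)
$g{\left(o \right)} = 22$ ($g{\left(o \right)} = 4 - 18 \frac{o}{o} \left(-1\right) = 4 - 18 \cdot 1 \left(-1\right) = 4 - 18 \left(-1\right) = 4 - -18 = 4 + 18 = 22$)
$g{\left(-99 \right)} - J{\left(-137,F{\left(2,7 \right)} \right)} = 22 - \left(-6\right) 2 = 22 - -12 = 22 + 12 = 34$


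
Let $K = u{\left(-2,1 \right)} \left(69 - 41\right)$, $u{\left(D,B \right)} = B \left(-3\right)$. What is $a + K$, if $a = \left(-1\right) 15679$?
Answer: $-15763$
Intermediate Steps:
$u{\left(D,B \right)} = - 3 B$
$a = -15679$
$K = -84$ ($K = \left(-3\right) 1 \left(69 - 41\right) = \left(-3\right) 28 = -84$)
$a + K = -15679 - 84 = -15763$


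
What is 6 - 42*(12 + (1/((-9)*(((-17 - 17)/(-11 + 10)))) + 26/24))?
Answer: -55423/102 ≈ -543.36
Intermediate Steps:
6 - 42*(12 + (1/((-9)*(((-17 - 17)/(-11 + 10)))) + 26/24)) = 6 - 42*(12 + (-1/(9*((-34/(-1)))) + 26*(1/24))) = 6 - 42*(12 + (-1/(9*((-34*(-1)))) + 13/12)) = 6 - 42*(12 + (-⅑/34 + 13/12)) = 6 - 42*(12 + (-⅑*1/34 + 13/12)) = 6 - 42*(12 + (-1/306 + 13/12)) = 6 - 42*(12 + 661/612) = 6 - 42*8005/612 = 6 - 56035/102 = -55423/102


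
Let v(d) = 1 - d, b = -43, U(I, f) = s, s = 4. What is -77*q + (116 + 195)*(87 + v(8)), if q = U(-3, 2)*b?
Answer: 38124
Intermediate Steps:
U(I, f) = 4
q = -172 (q = 4*(-43) = -172)
-77*q + (116 + 195)*(87 + v(8)) = -77*(-172) + (116 + 195)*(87 + (1 - 1*8)) = 13244 + 311*(87 + (1 - 8)) = 13244 + 311*(87 - 7) = 13244 + 311*80 = 13244 + 24880 = 38124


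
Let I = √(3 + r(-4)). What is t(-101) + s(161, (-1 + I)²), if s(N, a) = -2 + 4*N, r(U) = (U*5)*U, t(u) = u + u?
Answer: 440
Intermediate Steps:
t(u) = 2*u
r(U) = 5*U² (r(U) = (5*U)*U = 5*U²)
I = √83 (I = √(3 + 5*(-4)²) = √(3 + 5*16) = √(3 + 80) = √83 ≈ 9.1104)
t(-101) + s(161, (-1 + I)²) = 2*(-101) + (-2 + 4*161) = -202 + (-2 + 644) = -202 + 642 = 440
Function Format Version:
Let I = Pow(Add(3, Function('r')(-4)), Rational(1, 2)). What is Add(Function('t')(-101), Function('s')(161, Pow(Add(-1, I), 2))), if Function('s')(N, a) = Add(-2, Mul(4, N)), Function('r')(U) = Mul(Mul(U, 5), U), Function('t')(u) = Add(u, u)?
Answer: 440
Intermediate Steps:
Function('t')(u) = Mul(2, u)
Function('r')(U) = Mul(5, Pow(U, 2)) (Function('r')(U) = Mul(Mul(5, U), U) = Mul(5, Pow(U, 2)))
I = Pow(83, Rational(1, 2)) (I = Pow(Add(3, Mul(5, Pow(-4, 2))), Rational(1, 2)) = Pow(Add(3, Mul(5, 16)), Rational(1, 2)) = Pow(Add(3, 80), Rational(1, 2)) = Pow(83, Rational(1, 2)) ≈ 9.1104)
Add(Function('t')(-101), Function('s')(161, Pow(Add(-1, I), 2))) = Add(Mul(2, -101), Add(-2, Mul(4, 161))) = Add(-202, Add(-2, 644)) = Add(-202, 642) = 440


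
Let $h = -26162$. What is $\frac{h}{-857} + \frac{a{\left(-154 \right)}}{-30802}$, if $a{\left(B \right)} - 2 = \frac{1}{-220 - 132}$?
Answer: $\frac{283655754777}{9291854528} \approx 30.527$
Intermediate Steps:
$a{\left(B \right)} = \frac{703}{352}$ ($a{\left(B \right)} = 2 + \frac{1}{-220 - 132} = 2 + \frac{1}{-352} = 2 - \frac{1}{352} = \frac{703}{352}$)
$\frac{h}{-857} + \frac{a{\left(-154 \right)}}{-30802} = - \frac{26162}{-857} + \frac{703}{352 \left(-30802\right)} = \left(-26162\right) \left(- \frac{1}{857}\right) + \frac{703}{352} \left(- \frac{1}{30802}\right) = \frac{26162}{857} - \frac{703}{10842304} = \frac{283655754777}{9291854528}$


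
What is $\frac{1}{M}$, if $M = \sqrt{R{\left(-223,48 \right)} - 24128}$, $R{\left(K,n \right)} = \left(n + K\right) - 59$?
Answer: $- \frac{i \sqrt{24362}}{24362} \approx - 0.0064068 i$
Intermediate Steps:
$R{\left(K,n \right)} = -59 + K + n$ ($R{\left(K,n \right)} = \left(K + n\right) - 59 = -59 + K + n$)
$M = i \sqrt{24362}$ ($M = \sqrt{\left(-59 - 223 + 48\right) - 24128} = \sqrt{-234 - 24128} = \sqrt{-24362} = i \sqrt{24362} \approx 156.08 i$)
$\frac{1}{M} = \frac{1}{i \sqrt{24362}} = - \frac{i \sqrt{24362}}{24362}$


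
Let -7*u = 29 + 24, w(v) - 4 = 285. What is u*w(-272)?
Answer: -15317/7 ≈ -2188.1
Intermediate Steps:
w(v) = 289 (w(v) = 4 + 285 = 289)
u = -53/7 (u = -(29 + 24)/7 = -1/7*53 = -53/7 ≈ -7.5714)
u*w(-272) = -53/7*289 = -15317/7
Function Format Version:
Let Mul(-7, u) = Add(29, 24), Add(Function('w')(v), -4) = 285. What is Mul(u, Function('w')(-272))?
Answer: Rational(-15317, 7) ≈ -2188.1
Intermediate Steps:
Function('w')(v) = 289 (Function('w')(v) = Add(4, 285) = 289)
u = Rational(-53, 7) (u = Mul(Rational(-1, 7), Add(29, 24)) = Mul(Rational(-1, 7), 53) = Rational(-53, 7) ≈ -7.5714)
Mul(u, Function('w')(-272)) = Mul(Rational(-53, 7), 289) = Rational(-15317, 7)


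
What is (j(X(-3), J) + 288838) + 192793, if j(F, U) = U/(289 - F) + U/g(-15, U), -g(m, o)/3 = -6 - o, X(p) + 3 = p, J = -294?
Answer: 20459656999/42480 ≈ 4.8163e+5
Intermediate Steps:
X(p) = -3 + p
g(m, o) = 18 + 3*o (g(m, o) = -3*(-6 - o) = 18 + 3*o)
j(F, U) = U/(18 + 3*U) + U/(289 - F) (j(F, U) = U/(289 - F) + U/(18 + 3*U) = U/(18 + 3*U) + U/(289 - F))
(j(X(-3), J) + 288838) + 192793 = (-⅓*(-294)*(307 - (-3 - 3) + 3*(-294))/(-289 + (-3 - 3)*(6 - 294)) + 288838) + 192793 = (-⅓*(-294)*(307 - 1*(-6) - 882)/(-289 - 6*(-288)) + 288838) + 192793 = (-⅓*(-294)*(-1/288)*(307 + 6 - 882)/(-295) + 288838) + 192793 = (-⅓*(-294)*(-1/295)*(-1/288)*(-569) + 288838) + 192793 = (-27881/42480 + 288838) + 192793 = 12269810359/42480 + 192793 = 20459656999/42480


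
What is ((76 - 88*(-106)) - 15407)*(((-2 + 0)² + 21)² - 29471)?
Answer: 173162538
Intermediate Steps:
((76 - 88*(-106)) - 15407)*(((-2 + 0)² + 21)² - 29471) = ((76 + 9328) - 15407)*(((-2)² + 21)² - 29471) = (9404 - 15407)*((4 + 21)² - 29471) = -6003*(25² - 29471) = -6003*(625 - 29471) = -6003*(-28846) = 173162538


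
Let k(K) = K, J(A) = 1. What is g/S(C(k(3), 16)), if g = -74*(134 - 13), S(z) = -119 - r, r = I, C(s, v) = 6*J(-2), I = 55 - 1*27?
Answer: 8954/147 ≈ 60.912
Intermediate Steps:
I = 28 (I = 55 - 27 = 28)
C(s, v) = 6 (C(s, v) = 6*1 = 6)
r = 28
S(z) = -147 (S(z) = -119 - 1*28 = -119 - 28 = -147)
g = -8954 (g = -74*121 = -8954)
g/S(C(k(3), 16)) = -8954/(-147) = -8954*(-1/147) = 8954/147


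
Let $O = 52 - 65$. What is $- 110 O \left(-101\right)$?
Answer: $-144430$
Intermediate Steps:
$O = -13$
$- 110 O \left(-101\right) = \left(-110\right) \left(-13\right) \left(-101\right) = 1430 \left(-101\right) = -144430$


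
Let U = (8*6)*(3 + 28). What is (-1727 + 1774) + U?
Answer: 1535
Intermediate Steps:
U = 1488 (U = 48*31 = 1488)
(-1727 + 1774) + U = (-1727 + 1774) + 1488 = 47 + 1488 = 1535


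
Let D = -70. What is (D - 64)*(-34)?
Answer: 4556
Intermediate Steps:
(D - 64)*(-34) = (-70 - 64)*(-34) = -134*(-34) = 4556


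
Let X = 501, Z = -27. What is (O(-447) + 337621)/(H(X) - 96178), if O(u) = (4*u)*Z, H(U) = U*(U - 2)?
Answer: 385897/153821 ≈ 2.5087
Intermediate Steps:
H(U) = U*(-2 + U)
O(u) = -108*u (O(u) = (4*u)*(-27) = -108*u)
(O(-447) + 337621)/(H(X) - 96178) = (-108*(-447) + 337621)/(501*(-2 + 501) - 96178) = (48276 + 337621)/(501*499 - 96178) = 385897/(249999 - 96178) = 385897/153821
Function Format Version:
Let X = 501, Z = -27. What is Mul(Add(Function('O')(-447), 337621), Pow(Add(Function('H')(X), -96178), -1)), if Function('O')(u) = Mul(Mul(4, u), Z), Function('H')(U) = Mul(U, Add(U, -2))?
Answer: Rational(385897, 153821) ≈ 2.5087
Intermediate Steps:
Function('H')(U) = Mul(U, Add(-2, U))
Function('O')(u) = Mul(-108, u) (Function('O')(u) = Mul(Mul(4, u), -27) = Mul(-108, u))
Mul(Add(Function('O')(-447), 337621), Pow(Add(Function('H')(X), -96178), -1)) = Mul(Add(Mul(-108, -447), 337621), Pow(Add(Mul(501, Add(-2, 501)), -96178), -1)) = Mul(Add(48276, 337621), Pow(Add(Mul(501, 499), -96178), -1)) = Mul(385897, Pow(Add(249999, -96178), -1)) = Mul(385897, Pow(153821, -1)) = Mul(385897, Rational(1, 153821)) = Rational(385897, 153821)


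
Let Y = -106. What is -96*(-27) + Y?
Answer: 2486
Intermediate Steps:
-96*(-27) + Y = -96*(-27) - 106 = 2592 - 106 = 2486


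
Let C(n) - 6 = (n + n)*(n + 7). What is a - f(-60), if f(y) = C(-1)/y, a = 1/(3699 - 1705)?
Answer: -496/4985 ≈ -0.099499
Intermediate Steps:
C(n) = 6 + 2*n*(7 + n) (C(n) = 6 + (n + n)*(n + 7) = 6 + (2*n)*(7 + n) = 6 + 2*n*(7 + n))
a = 1/1994 ≈ 0.00050150
f(y) = -6/y (f(y) = (6 + 2*(-1)² + 14*(-1))/y = (6 + 2*1 - 14)/y = (6 + 2 - 14)/y = -6/y)
a - f(-60) = 1/1994 - (-6)/(-60) = 1/1994 - (-6)*(-1)/60 = 1/1994 - 1*⅒ = 1/1994 - ⅒ = -496/4985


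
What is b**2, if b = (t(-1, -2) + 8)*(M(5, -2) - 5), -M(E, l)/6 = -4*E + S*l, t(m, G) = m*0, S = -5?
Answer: 193600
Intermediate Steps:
t(m, G) = 0
M(E, l) = 24*E + 30*l (M(E, l) = -6*(-4*E - 5*l) = -6*(-5*l - 4*E) = 24*E + 30*l)
b = 440 (b = (0 + 8)*((24*5 + 30*(-2)) - 5) = 8*((120 - 60) - 5) = 8*(60 - 5) = 8*55 = 440)
b**2 = 440**2 = 193600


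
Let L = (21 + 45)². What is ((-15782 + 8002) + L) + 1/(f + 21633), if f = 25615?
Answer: -161777151/47248 ≈ -3424.0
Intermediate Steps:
L = 4356 (L = 66² = 4356)
((-15782 + 8002) + L) + 1/(f + 21633) = ((-15782 + 8002) + 4356) + 1/(25615 + 21633) = (-7780 + 4356) + 1/47248 = -3424 + 1/47248 = -161777151/47248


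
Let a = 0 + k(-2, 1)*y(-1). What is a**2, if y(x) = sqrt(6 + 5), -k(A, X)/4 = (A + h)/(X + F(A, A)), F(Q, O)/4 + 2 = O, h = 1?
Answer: 176/225 ≈ 0.78222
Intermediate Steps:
F(Q, O) = -8 + 4*O
k(A, X) = -4*(1 + A)/(-8 + X + 4*A) (k(A, X) = -4*(A + 1)/(X + (-8 + 4*A)) = -4*(1 + A)/(-8 + X + 4*A))
y(x) = sqrt(11)
a = -4*sqrt(11)/15 (a = 0 + (4*(-1 - 1*(-2))/(-8 + 1 + 4*(-2)))*sqrt(11) = 0 + (4*(-1 + 2)/(-8 + 1 - 8))*sqrt(11) = 0 + (4*1/(-15))*sqrt(11) = 0 + (4*(-1/15)*1)*sqrt(11) = 0 - 4*sqrt(11)/15 = -4*sqrt(11)/15 ≈ -0.88443)
a**2 = (-4*sqrt(11)/15)**2 = 176/225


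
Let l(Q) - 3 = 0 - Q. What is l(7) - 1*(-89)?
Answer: 85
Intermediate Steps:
l(Q) = 3 - Q (l(Q) = 3 + (0 - Q) = 3 - Q)
l(7) - 1*(-89) = (3 - 1*7) - 1*(-89) = (3 - 7) + 89 = -4 + 89 = 85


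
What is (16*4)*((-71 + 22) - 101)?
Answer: -9600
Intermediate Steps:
(16*4)*((-71 + 22) - 101) = 64*(-49 - 101) = 64*(-150) = -9600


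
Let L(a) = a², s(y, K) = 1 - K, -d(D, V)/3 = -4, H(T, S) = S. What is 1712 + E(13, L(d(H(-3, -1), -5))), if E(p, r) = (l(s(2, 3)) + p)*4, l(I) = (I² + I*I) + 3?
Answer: 1808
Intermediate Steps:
d(D, V) = 12 (d(D, V) = -3*(-4) = 12)
l(I) = 3 + 2*I² (l(I) = (I² + I²) + 3 = 2*I² + 3 = 3 + 2*I²)
E(p, r) = 44 + 4*p (E(p, r) = ((3 + 2*(1 - 1*3)²) + p)*4 = ((3 + 2*(1 - 3)²) + p)*4 = ((3 + 2*(-2)²) + p)*4 = ((3 + 2*4) + p)*4 = ((3 + 8) + p)*4 = (11 + p)*4 = 44 + 4*p)
1712 + E(13, L(d(H(-3, -1), -5))) = 1712 + (44 + 4*13) = 1712 + (44 + 52) = 1712 + 96 = 1808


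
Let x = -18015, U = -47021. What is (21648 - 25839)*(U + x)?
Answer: 272565876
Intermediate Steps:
(21648 - 25839)*(U + x) = (21648 - 25839)*(-47021 - 18015) = -4191*(-65036) = 272565876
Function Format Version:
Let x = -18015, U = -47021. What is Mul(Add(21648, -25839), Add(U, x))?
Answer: 272565876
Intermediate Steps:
Mul(Add(21648, -25839), Add(U, x)) = Mul(Add(21648, -25839), Add(-47021, -18015)) = Mul(-4191, -65036) = 272565876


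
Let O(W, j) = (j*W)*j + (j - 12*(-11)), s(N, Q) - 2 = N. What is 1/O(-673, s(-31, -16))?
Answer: -1/565890 ≈ -1.7671e-6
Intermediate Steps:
s(N, Q) = 2 + N
O(W, j) = 132 + j + W*j**2 (O(W, j) = (W*j)*j + (j + 132) = W*j**2 + (132 + j) = 132 + j + W*j**2)
1/O(-673, s(-31, -16)) = 1/(132 + (2 - 31) - 673*(2 - 31)**2) = 1/(132 - 29 - 673*(-29)**2) = 1/(132 - 29 - 673*841) = 1/(132 - 29 - 565993) = 1/(-565890) = -1/565890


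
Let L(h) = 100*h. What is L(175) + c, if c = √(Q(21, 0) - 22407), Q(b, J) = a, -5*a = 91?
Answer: 17500 + I*√560630/5 ≈ 17500.0 + 149.75*I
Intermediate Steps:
a = -91/5 (a = -⅕*91 = -91/5 ≈ -18.200)
Q(b, J) = -91/5
c = I*√560630/5 (c = √(-91/5 - 22407) = √(-112126/5) = I*√560630/5 ≈ 149.75*I)
L(175) + c = 100*175 + I*√560630/5 = 17500 + I*√560630/5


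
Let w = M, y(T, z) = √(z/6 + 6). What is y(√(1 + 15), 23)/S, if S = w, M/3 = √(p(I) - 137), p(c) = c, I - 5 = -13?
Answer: -I*√51330/2610 ≈ -0.086805*I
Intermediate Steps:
I = -8 (I = 5 - 13 = -8)
y(T, z) = √(6 + z/6) (y(T, z) = √(z*(⅙) + 6) = √(z/6 + 6) = √(6 + z/6))
M = 3*I*√145 (M = 3*√(-8 - 137) = 3*√(-145) = 3*(I*√145) = 3*I*√145 ≈ 36.125*I)
w = 3*I*√145 ≈ 36.125*I
S = 3*I*√145 ≈ 36.125*I
y(√(1 + 15), 23)/S = (√(216 + 6*23)/6)/((3*I*√145)) = (√(216 + 138)/6)*(-I*√145/435) = (√354/6)*(-I*√145/435) = -I*√51330/2610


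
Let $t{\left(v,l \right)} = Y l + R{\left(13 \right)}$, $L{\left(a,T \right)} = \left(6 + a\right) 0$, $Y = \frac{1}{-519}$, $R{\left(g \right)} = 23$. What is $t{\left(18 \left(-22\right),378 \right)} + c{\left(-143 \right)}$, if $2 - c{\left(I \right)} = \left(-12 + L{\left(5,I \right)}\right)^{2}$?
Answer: $- \frac{20713}{173} \approx -119.73$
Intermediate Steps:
$Y = - \frac{1}{519} \approx -0.0019268$
$L{\left(a,T \right)} = 0$
$t{\left(v,l \right)} = 23 - \frac{l}{519}$ ($t{\left(v,l \right)} = - \frac{l}{519} + 23 = 23 - \frac{l}{519}$)
$c{\left(I \right)} = -142$ ($c{\left(I \right)} = 2 - \left(-12 + 0\right)^{2} = 2 - \left(-12\right)^{2} = 2 - 144 = -142$)
$t{\left(18 \left(-22\right),378 \right)} + c{\left(-143 \right)} = \left(23 - \frac{126}{173}\right) - 142 = \frac{3853}{173} - 142 = - \frac{20713}{173}$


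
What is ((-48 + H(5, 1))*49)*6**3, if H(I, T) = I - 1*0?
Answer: -455112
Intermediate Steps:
H(I, T) = I (H(I, T) = I + 0 = I)
((-48 + H(5, 1))*49)*6**3 = ((-48 + 5)*49)*6**3 = -43*49*216 = -2107*216 = -455112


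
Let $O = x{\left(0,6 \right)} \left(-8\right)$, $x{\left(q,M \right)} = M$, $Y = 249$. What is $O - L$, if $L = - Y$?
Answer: $201$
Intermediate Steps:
$O = -48$ ($O = 6 \left(-8\right) = -48$)
$L = -249$ ($L = \left(-1\right) 249 = -249$)
$O - L = -48 - -249 = -48 + 249 = 201$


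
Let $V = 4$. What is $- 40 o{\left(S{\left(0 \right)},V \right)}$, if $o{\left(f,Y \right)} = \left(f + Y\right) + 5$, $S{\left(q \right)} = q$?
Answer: $-360$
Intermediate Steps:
$o{\left(f,Y \right)} = 5 + Y + f$ ($o{\left(f,Y \right)} = \left(Y + f\right) + 5 = 5 + Y + f$)
$- 40 o{\left(S{\left(0 \right)},V \right)} = - 40 \left(5 + 4 + 0\right) = \left(-40\right) 9 = -360$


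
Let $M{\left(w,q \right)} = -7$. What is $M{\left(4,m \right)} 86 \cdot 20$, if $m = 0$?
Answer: $-12040$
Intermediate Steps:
$M{\left(4,m \right)} 86 \cdot 20 = \left(-7\right) 86 \cdot 20 = \left(-602\right) 20 = -12040$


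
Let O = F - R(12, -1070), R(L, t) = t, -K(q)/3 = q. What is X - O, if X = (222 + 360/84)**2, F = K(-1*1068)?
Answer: 2299630/49 ≈ 46931.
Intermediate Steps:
K(q) = -3*q
F = 3204 (F = -(-3)*1068 = -3*(-1068) = 3204)
O = 4274 (O = 3204 - 1*(-1070) = 3204 + 1070 = 4274)
X = 2509056/49 (X = (222 + 360*(1/84))**2 = (222 + 30/7)**2 = (1584/7)**2 = 2509056/49 ≈ 51205.)
X - O = 2509056/49 - 1*4274 = 2509056/49 - 4274 = 2299630/49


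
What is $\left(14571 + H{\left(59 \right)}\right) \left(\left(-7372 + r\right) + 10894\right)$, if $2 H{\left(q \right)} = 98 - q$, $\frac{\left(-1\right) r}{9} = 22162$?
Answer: $-2858804208$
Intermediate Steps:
$r = -199458$ ($r = \left(-9\right) 22162 = -199458$)
$H{\left(q \right)} = 49 - \frac{q}{2}$ ($H{\left(q \right)} = \frac{98 - q}{2} = 49 - \frac{q}{2}$)
$\left(14571 + H{\left(59 \right)}\right) \left(\left(-7372 + r\right) + 10894\right) = \left(14571 + \left(49 - \frac{59}{2}\right)\right) \left(\left(-7372 - 199458\right) + 10894\right) = \left(14571 + \left(49 - \frac{59}{2}\right)\right) \left(-206830 + 10894\right) = \left(14571 + \frac{39}{2}\right) \left(-195936\right) = \frac{29181}{2} \left(-195936\right) = -2858804208$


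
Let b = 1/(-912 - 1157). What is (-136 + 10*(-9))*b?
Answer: 226/2069 ≈ 0.10923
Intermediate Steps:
b = -1/2069 (b = 1/(-2069) = -1/2069 ≈ -0.00048333)
(-136 + 10*(-9))*b = (-136 + 10*(-9))*(-1/2069) = (-136 - 90)*(-1/2069) = -226*(-1/2069) = 226/2069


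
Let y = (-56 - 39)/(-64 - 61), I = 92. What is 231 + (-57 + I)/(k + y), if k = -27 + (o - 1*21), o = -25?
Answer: 59473/258 ≈ 230.52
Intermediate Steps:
y = 19/25 (y = -95/(-125) = -95*(-1/125) = 19/25 ≈ 0.76000)
k = -73 (k = -27 + (-25 - 1*21) = -27 + (-25 - 21) = -27 - 46 = -73)
231 + (-57 + I)/(k + y) = 231 + (-57 + 92)/(-73 + 19/25) = 231 + 35/(-1806/25) = 231 + 35*(-25/1806) = 231 - 125/258 = 59473/258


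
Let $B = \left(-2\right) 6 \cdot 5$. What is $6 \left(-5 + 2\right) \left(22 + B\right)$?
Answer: $684$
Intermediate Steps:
$B = -60$ ($B = \left(-12\right) 5 = -60$)
$6 \left(-5 + 2\right) \left(22 + B\right) = 6 \left(-5 + 2\right) \left(22 - 60\right) = 6 \left(-3\right) \left(-38\right) = \left(-18\right) \left(-38\right) = 684$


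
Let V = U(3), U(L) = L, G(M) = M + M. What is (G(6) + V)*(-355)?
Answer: -5325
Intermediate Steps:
G(M) = 2*M
V = 3
(G(6) + V)*(-355) = (2*6 + 3)*(-355) = (12 + 3)*(-355) = 15*(-355) = -5325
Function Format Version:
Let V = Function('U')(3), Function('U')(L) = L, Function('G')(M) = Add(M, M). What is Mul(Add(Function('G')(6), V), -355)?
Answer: -5325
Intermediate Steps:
Function('G')(M) = Mul(2, M)
V = 3
Mul(Add(Function('G')(6), V), -355) = Mul(Add(Mul(2, 6), 3), -355) = Mul(Add(12, 3), -355) = Mul(15, -355) = -5325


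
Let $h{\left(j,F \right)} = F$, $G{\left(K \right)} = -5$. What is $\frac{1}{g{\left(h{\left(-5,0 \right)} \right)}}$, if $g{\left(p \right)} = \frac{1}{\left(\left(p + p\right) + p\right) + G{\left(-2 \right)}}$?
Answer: $-5$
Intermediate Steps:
$g{\left(p \right)} = \frac{1}{-5 + 3 p}$ ($g{\left(p \right)} = \frac{1}{\left(\left(p + p\right) + p\right) - 5} = \frac{1}{\left(2 p + p\right) - 5} = \frac{1}{3 p - 5} = \frac{1}{-5 + 3 p}$)
$\frac{1}{g{\left(h{\left(-5,0 \right)} \right)}} = \frac{1}{\frac{1}{-5 + 3 \cdot 0}} = \frac{1}{\frac{1}{-5 + 0}} = \frac{1}{\frac{1}{-5}} = \frac{1}{- \frac{1}{5}} = -5$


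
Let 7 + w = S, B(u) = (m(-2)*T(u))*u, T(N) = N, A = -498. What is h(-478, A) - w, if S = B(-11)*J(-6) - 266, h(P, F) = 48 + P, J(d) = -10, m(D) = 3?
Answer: 3473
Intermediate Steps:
B(u) = 3*u² (B(u) = (3*u)*u = 3*u²)
S = -3896 (S = (3*(-11)²)*(-10) - 266 = (3*121)*(-10) - 266 = 363*(-10) - 266 = -3630 - 266 = -3896)
w = -3903 (w = -7 - 3896 = -3903)
h(-478, A) - w = (48 - 478) - 1*(-3903) = -430 + 3903 = 3473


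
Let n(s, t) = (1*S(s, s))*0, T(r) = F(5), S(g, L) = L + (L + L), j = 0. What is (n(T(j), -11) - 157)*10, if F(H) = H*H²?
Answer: -1570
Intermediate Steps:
S(g, L) = 3*L (S(g, L) = L + 2*L = 3*L)
F(H) = H³
T(r) = 125 (T(r) = 5³ = 125)
n(s, t) = 0 (n(s, t) = (1*(3*s))*0 = (3*s)*0 = 0)
(n(T(j), -11) - 157)*10 = (0 - 157)*10 = -157*10 = -1570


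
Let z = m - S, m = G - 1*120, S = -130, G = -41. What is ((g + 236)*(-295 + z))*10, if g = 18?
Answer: -828040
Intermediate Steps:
m = -161 (m = -41 - 1*120 = -41 - 120 = -161)
z = -31 (z = -161 - 1*(-130) = -161 + 130 = -31)
((g + 236)*(-295 + z))*10 = ((18 + 236)*(-295 - 31))*10 = (254*(-326))*10 = -82804*10 = -828040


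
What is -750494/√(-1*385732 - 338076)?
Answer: 375247*I*√45238/90476 ≈ 882.14*I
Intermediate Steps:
-750494/√(-1*385732 - 338076) = -750494/√(-385732 - 338076) = -750494*(-I*√45238/180952) = -(-375247)*I*√45238/90476 = 375247*I*√45238/90476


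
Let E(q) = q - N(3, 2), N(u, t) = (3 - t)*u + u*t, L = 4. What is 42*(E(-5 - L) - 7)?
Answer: -1050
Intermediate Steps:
N(u, t) = t*u + u*(3 - t) (N(u, t) = u*(3 - t) + t*u = t*u + u*(3 - t))
E(q) = -9 + q (E(q) = q - 3*3 = q - 1*9 = q - 9 = -9 + q)
42*(E(-5 - L) - 7) = 42*((-9 + (-5 - 1*4)) - 7) = 42*((-9 + (-5 - 4)) - 7) = 42*((-9 - 9) - 7) = 42*(-18 - 7) = 42*(-25) = -1050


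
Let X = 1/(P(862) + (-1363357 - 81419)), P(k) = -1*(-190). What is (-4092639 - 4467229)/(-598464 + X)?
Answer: 12365465474648/864532715905 ≈ 14.303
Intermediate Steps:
P(k) = 190
X = -1/1444586 (X = 1/(190 + (-1363357 - 81419)) = 1/(190 - 1444776) = 1/(-1444586) = -1/1444586 ≈ -6.9224e-7)
(-4092639 - 4467229)/(-598464 + X) = (-4092639 - 4467229)/(-598464 - 1/1444586) = -8559868/(-864532715905/1444586) = -8559868*(-1444586/864532715905) = 12365465474648/864532715905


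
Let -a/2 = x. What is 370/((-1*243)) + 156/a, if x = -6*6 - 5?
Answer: 3784/9963 ≈ 0.37981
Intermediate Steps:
x = -41 (x = -36 - 5 = -41)
a = 82 (a = -2*(-41) = 82)
370/((-1*243)) + 156/a = 370/((-1*243)) + 156/82 = 370/(-243) + 156*(1/82) = 370*(-1/243) + 78/41 = -370/243 + 78/41 = 3784/9963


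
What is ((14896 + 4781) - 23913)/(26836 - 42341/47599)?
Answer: -201629364/1277324423 ≈ -0.15785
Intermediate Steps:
((14896 + 4781) - 23913)/(26836 - 42341/47599) = (19677 - 23913)/(26836 - 42341*1/47599) = -4236/(26836 - 42341/47599) = -4236/1277324423/47599 = -4236*47599/1277324423 = -201629364/1277324423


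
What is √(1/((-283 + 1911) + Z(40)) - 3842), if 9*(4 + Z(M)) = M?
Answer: I*√12894610547/1832 ≈ 61.984*I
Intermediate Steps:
Z(M) = -4 + M/9
√(1/((-283 + 1911) + Z(40)) - 3842) = √(1/((-283 + 1911) + (-4 + (⅑)*40)) - 3842) = √(1/(1628 + (-4 + 40/9)) - 3842) = √(1/(1628 + 4/9) - 3842) = √(1/(14656/9) - 3842) = √(9/14656 - 3842) = √(-56308343/14656) = I*√12894610547/1832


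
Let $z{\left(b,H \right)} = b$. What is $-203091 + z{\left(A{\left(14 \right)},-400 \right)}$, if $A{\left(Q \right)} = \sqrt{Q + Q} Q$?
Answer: $-203091 + 28 \sqrt{7} \approx -2.0302 \cdot 10^{5}$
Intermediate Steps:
$A{\left(Q \right)} = \sqrt{2} Q^{\frac{3}{2}}$ ($A{\left(Q \right)} = \sqrt{2 Q} Q = \sqrt{2} \sqrt{Q} Q = \sqrt{2} Q^{\frac{3}{2}}$)
$-203091 + z{\left(A{\left(14 \right)},-400 \right)} = -203091 + \sqrt{2} \cdot 14^{\frac{3}{2}} = -203091 + \sqrt{2} \cdot 14 \sqrt{14} = -203091 + 28 \sqrt{7}$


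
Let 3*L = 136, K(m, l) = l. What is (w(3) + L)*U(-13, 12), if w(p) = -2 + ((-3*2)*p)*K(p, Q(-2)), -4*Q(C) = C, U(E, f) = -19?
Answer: -1957/3 ≈ -652.33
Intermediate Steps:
Q(C) = -C/4
L = 136/3 (L = (⅓)*136 = 136/3 ≈ 45.333)
w(p) = -2 - 3*p (w(p) = -2 + ((-3*2)*p)*(-¼*(-2)) = -2 - 6*p*(½) = -2 - 3*p)
(w(3) + L)*U(-13, 12) = ((-2 - 3*3) + 136/3)*(-19) = ((-2 - 9) + 136/3)*(-19) = (-11 + 136/3)*(-19) = (103/3)*(-19) = -1957/3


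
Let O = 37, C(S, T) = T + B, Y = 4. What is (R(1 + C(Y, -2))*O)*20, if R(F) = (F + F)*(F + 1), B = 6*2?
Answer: 195360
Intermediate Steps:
B = 12
C(S, T) = 12 + T (C(S, T) = T + 12 = 12 + T)
R(F) = 2*F*(1 + F) (R(F) = (2*F)*(1 + F) = 2*F*(1 + F))
(R(1 + C(Y, -2))*O)*20 = ((2*(1 + (12 - 2))*(1 + (1 + (12 - 2))))*37)*20 = ((2*(1 + 10)*(1 + (1 + 10)))*37)*20 = ((2*11*(1 + 11))*37)*20 = ((2*11*12)*37)*20 = (264*37)*20 = 9768*20 = 195360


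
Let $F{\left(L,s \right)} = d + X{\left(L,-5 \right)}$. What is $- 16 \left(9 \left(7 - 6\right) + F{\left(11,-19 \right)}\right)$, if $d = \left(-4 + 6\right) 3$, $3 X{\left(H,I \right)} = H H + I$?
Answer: $- \frac{2576}{3} \approx -858.67$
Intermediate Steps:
$X{\left(H,I \right)} = \frac{I}{3} + \frac{H^{2}}{3}$ ($X{\left(H,I \right)} = \frac{H H + I}{3} = \frac{H^{2} + I}{3} = \frac{I + H^{2}}{3} = \frac{I}{3} + \frac{H^{2}}{3}$)
$d = 6$ ($d = 2 \cdot 3 = 6$)
$F{\left(L,s \right)} = \frac{13}{3} + \frac{L^{2}}{3}$ ($F{\left(L,s \right)} = 6 + \left(\frac{1}{3} \left(-5\right) + \frac{L^{2}}{3}\right) = 6 + \left(- \frac{5}{3} + \frac{L^{2}}{3}\right) = \frac{13}{3} + \frac{L^{2}}{3}$)
$- 16 \left(9 \left(7 - 6\right) + F{\left(11,-19 \right)}\right) = - 16 \left(9 \left(7 - 6\right) + \left(\frac{13}{3} + \frac{11^{2}}{3}\right)\right) = - 16 \left(9 \cdot 1 + \left(\frac{13}{3} + \frac{1}{3} \cdot 121\right)\right) = - 16 \left(9 + \left(\frac{13}{3} + \frac{121}{3}\right)\right) = - 16 \left(9 + \frac{134}{3}\right) = \left(-16\right) \frac{161}{3} = - \frac{2576}{3}$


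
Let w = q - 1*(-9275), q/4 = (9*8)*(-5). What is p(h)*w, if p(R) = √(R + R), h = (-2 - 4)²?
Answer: 47010*√2 ≈ 66482.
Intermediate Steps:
h = 36 (h = (-6)² = 36)
q = -1440 (q = 4*((9*8)*(-5)) = 4*(72*(-5)) = 4*(-360) = -1440)
p(R) = √2*√R (p(R) = √(2*R) = √2*√R)
w = 7835 (w = -1440 - 1*(-9275) = -1440 + 9275 = 7835)
p(h)*w = (√2*√36)*7835 = (√2*6)*7835 = (6*√2)*7835 = 47010*√2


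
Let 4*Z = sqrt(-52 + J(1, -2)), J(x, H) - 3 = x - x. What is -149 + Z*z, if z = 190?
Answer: -149 + 665*I/2 ≈ -149.0 + 332.5*I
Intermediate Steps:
J(x, H) = 3 (J(x, H) = 3 + (x - x) = 3 + 0 = 3)
Z = 7*I/4 (Z = sqrt(-52 + 3)/4 = sqrt(-49)/4 = (7*I)/4 = 7*I/4 ≈ 1.75*I)
-149 + Z*z = -149 + (7*I/4)*190 = -149 + 665*I/2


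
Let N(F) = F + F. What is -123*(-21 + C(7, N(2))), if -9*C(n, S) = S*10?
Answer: 9389/3 ≈ 3129.7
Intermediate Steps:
N(F) = 2*F
C(n, S) = -10*S/9 (C(n, S) = -S*10/9 = -10*S/9)
-123*(-21 + C(7, N(2))) = -123*(-21 - 20*2/9) = -123*(-21 - 10/9*4) = -123*(-21 - 40/9) = -123*(-229/9) = 9389/3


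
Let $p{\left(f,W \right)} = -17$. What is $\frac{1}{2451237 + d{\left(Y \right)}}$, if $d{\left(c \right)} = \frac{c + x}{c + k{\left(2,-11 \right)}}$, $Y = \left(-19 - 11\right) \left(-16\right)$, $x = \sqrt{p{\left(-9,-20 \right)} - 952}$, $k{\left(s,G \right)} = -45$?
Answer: $\frac{154611843375}{378990441725177198} - \frac{145 i \sqrt{969}}{378990441725177198} \approx 4.0796 \cdot 10^{-7} - 1.191 \cdot 10^{-14} i$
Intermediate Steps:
$x = i \sqrt{969}$ ($x = \sqrt{-17 - 952} = \sqrt{-969} = i \sqrt{969} \approx 31.129 i$)
$Y = 480$ ($Y = \left(-30\right) \left(-16\right) = 480$)
$d{\left(c \right)} = \frac{c + i \sqrt{969}}{-45 + c}$ ($d{\left(c \right)} = \frac{c + i \sqrt{969}}{c - 45} = \frac{c + i \sqrt{969}}{-45 + c}$)
$\frac{1}{2451237 + d{\left(Y \right)}} = \frac{1}{2451237 + \frac{480 + i \sqrt{969}}{-45 + 480}} = \frac{1}{2451237 + \frac{480 + i \sqrt{969}}{435}} = \frac{1}{2451237 + \left(\frac{32}{29} + \frac{i \sqrt{969}}{435}\right)} = \frac{1}{\frac{71085905}{29} + \frac{i \sqrt{969}}{435}}$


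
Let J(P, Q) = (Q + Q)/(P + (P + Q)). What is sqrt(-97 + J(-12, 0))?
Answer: I*sqrt(97) ≈ 9.8489*I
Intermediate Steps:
J(P, Q) = 2*Q/(Q + 2*P) (J(P, Q) = (2*Q)/(Q + 2*P) = 2*Q/(Q + 2*P))
sqrt(-97 + J(-12, 0)) = sqrt(-97 + 2*0/(0 + 2*(-12))) = sqrt(-97 + 2*0/(0 - 24)) = sqrt(-97 + 2*0/(-24)) = sqrt(-97 + 2*0*(-1/24)) = sqrt(-97 + 0) = sqrt(-97) = I*sqrt(97)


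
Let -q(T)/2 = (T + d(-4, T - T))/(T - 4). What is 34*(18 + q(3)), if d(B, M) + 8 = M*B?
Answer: 272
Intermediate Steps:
d(B, M) = -8 + B*M (d(B, M) = -8 + M*B = -8 + B*M)
q(T) = -2*(-8 + T)/(-4 + T) (q(T) = -2*(T + (-8 - 4*(T - T)))/(T - 4) = -2*(T + (-8 - 4*0))/(-4 + T) = -2*(T + (-8 + 0))/(-4 + T) = -2*(T - 8)/(-4 + T) = -2*(-8 + T)/(-4 + T))
34*(18 + q(3)) = 34*(18 + 2*(8 - 1*3)/(-4 + 3)) = 34*(18 + 2*(8 - 3)/(-1)) = 34*(18 + 2*(-1)*5) = 34*(18 - 10) = 34*8 = 272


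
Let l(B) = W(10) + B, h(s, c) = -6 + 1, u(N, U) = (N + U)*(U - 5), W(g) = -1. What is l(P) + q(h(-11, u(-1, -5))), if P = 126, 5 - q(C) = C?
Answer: 135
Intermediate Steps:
u(N, U) = (-5 + U)*(N + U) (u(N, U) = (N + U)*(-5 + U) = (-5 + U)*(N + U))
h(s, c) = -5
q(C) = 5 - C
l(B) = -1 + B
l(P) + q(h(-11, u(-1, -5))) = (-1 + 126) + (5 - 1*(-5)) = 125 + (5 + 5) = 125 + 10 = 135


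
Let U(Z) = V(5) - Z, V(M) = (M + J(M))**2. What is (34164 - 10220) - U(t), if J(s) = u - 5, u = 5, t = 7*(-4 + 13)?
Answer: 23982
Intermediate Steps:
t = 63 (t = 7*9 = 63)
J(s) = 0 (J(s) = 5 - 5 = 0)
V(M) = M**2 (V(M) = (M + 0)**2 = M**2)
U(Z) = 25 - Z (U(Z) = 5**2 - Z = 25 - Z)
(34164 - 10220) - U(t) = (34164 - 10220) - (25 - 1*63) = 23944 - (25 - 63) = 23944 - 1*(-38) = 23944 + 38 = 23982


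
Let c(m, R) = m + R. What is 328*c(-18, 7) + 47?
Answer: -3561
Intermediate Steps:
c(m, R) = R + m
328*c(-18, 7) + 47 = 328*(7 - 18) + 47 = 328*(-11) + 47 = -3608 + 47 = -3561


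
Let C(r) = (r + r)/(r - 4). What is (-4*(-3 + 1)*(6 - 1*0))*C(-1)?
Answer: 96/5 ≈ 19.200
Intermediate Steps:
C(r) = 2*r/(-4 + r) (C(r) = (2*r)/(-4 + r) = 2*r/(-4 + r))
(-4*(-3 + 1)*(6 - 1*0))*C(-1) = (-4*(-3 + 1)*(6 - 1*0))*(2*(-1)/(-4 - 1)) = (-(-8)*(6 + 0))*(2*(-1)/(-5)) = (-(-8)*6)*(2*(-1)*(-1/5)) = -4*(-12)*(2/5) = 48*(2/5) = 96/5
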